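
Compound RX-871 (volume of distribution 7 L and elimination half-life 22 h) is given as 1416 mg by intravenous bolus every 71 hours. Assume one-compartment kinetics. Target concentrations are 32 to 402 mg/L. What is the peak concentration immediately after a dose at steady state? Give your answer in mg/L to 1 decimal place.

k = ln2/t½ = ln2/22 ≈ 0.031507 h⁻¹; fraction remaining f = e^(−kτ) = e^(−0.031507×71) ≈ 0.1068.
Accumulation ratio R = 1/(1 − f) ≈ 1/0.8932 ≈ 1.1196.
Single-dose peak C₀ = D/Vd = 1416/7 ≈ 202.286 mg/L.
Steady-state peak Cmax,ss = C₀·R ≈ 202.286 × 1.1196 ≈ 226.479 mg/L.
Peak 226.5 mg/L vs MTC 402 mg/L: below toxic threshold.

226.5 mg/L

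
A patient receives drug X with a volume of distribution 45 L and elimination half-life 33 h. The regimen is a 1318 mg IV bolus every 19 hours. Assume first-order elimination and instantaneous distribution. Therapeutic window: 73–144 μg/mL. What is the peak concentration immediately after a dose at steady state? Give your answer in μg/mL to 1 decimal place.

89.0 μg/mL

τ/t½ = 19/33 ≈ 0.57576, so fraction remaining f = (1/2)^(19/33) ≈ 0.6709.
Accumulation ratio R = 1/(1 − f) ≈ 1/0.3291 ≈ 3.0386.
Each bolus raises the concentration by D/Vd = 1318/45 ≈ 29.289 μg/mL.
Steady-state peak Cmax,ss = C₀·R ≈ 29.289 × 3.0386 ≈ 88.998 μg/mL.
Peak 89.0 μg/mL vs MTC 144 μg/mL: below toxic threshold.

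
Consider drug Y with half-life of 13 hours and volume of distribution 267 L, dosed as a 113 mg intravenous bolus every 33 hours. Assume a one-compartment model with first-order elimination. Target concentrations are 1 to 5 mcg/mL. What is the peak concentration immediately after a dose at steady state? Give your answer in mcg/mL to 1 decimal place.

Over one 33-h interval, 33/13 ≈ 2.5385 half-lives elapse, leaving f ≈ 0.1721 of each dose.
Accumulation ratio R = 1/(1 − f) ≈ 1/0.8279 ≈ 1.2079.
Each bolus raises the concentration by D/Vd = 113/267 ≈ 0.423 mcg/mL.
Steady-state peak Cmax,ss = C₀·R ≈ 0.423 × 1.2079 ≈ 0.511 mcg/mL.
Peak 0.5 mcg/mL vs MTC 5 mcg/mL: below toxic threshold.

0.5 mcg/mL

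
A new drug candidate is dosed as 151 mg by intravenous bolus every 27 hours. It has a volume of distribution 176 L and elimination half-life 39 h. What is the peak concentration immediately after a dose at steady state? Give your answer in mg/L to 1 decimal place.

Over one 27-h interval, 27/39 ≈ 0.69231 half-lives elapse, leaving f ≈ 0.6189 of each dose.
Accumulation ratio R = 1/(1 − f) ≈ 1/0.3811 ≈ 2.6240.
Each bolus raises the concentration by D/Vd = 151/176 ≈ 0.858 mg/L.
Cmax,ss = C₀/(1 − f) ≈ 0.858/0.3811 ≈ 2.251 mg/L.

2.3 mg/L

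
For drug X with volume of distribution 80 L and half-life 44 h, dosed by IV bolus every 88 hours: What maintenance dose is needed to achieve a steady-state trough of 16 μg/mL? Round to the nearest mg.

τ/t½ = 88/44 ≈ 2, so f = (1/2)^(88/44) ≈ 0.250000.
Cmin,ss = (D/Vd)·f/(1−f), so D = Cmin,ss·Vd·(1−f)/f.
D = 16 × 80 × (1−f)/f ≈ 16 × 80 × 3.00000 ≈ 3840.00 mg.

3840 mg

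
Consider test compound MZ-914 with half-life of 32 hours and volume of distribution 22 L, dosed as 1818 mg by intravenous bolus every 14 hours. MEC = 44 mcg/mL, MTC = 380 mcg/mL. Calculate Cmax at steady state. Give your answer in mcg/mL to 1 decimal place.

315.9 mcg/mL

τ/t½ = 14/32 ≈ 0.4375, so fraction remaining f = (1/2)^(14/32) ≈ 0.7384.
Accumulation ratio R = 1/(1 − f) ≈ 1/0.2616 ≈ 3.8226.
Each bolus raises the concentration by D/Vd = 1818/22 ≈ 82.636 mcg/mL.
Cmax,ss = C₀/(1 − f) ≈ 82.636/0.2616 ≈ 315.887 mcg/mL.
Peak 315.9 mcg/mL vs MTC 380 mcg/mL: below toxic threshold.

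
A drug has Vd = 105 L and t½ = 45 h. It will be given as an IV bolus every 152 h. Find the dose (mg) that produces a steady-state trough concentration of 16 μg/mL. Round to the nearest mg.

15783 mg

τ/t½ = 152/45 ≈ 3.3778, so f = (1/2)^(152/45) ≈ 0.096203.
Cmin,ss = (D/Vd)·f/(1−f), so D = Cmin,ss·Vd·(1−f)/f.
D = 16 × 105 × (1−f)/f ≈ 16 × 105 × 9.39469 ≈ 15783.08 mg.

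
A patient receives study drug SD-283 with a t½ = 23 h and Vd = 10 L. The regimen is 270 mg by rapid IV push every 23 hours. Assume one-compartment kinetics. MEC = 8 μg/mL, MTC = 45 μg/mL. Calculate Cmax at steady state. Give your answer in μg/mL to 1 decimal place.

The dosing interval is 1 half-life, so f = 2^(−1) = 0.5.
At steady state, R = 1/(1 − 0.5) = 2/1.
Single-dose peak C₀ = D/Vd = 270/10 = 27 μg/mL.
Steady-state peak Cmax,ss = C₀·R = 27 × 2/1 ≈ 54.000 μg/mL.
Peak 54.0 μg/mL vs MTC 45 μg/mL: exceeds toxic threshold.

54.0 μg/mL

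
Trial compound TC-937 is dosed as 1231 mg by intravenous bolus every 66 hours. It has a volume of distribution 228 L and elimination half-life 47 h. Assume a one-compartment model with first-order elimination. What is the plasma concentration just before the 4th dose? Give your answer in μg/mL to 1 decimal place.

3.1 μg/mL

f = (1/2)^(τ/t½) = (1/2)^(66/47) ≈ 0.3778.
C₀ = D/Vd = 1231/228 ≈ 5.399 μg/mL.
Before the 4th dose, 3 doses have been given. Superposition: Cmin = C₀·(f + f² + … + f^3).
≈ 5.399 × (0.3778 + 0.1427 + 0.0539) ≈ 5.399 × 0.5744 ≈ 3.101 μg/mL.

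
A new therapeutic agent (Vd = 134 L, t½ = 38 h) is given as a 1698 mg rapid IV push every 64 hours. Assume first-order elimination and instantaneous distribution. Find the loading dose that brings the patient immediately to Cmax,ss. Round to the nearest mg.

f = (1/2)^(64/38) ≈ 0.311173; accumulation ratio R = 1/(1−f) ≈ 1.45174.
Loading dose to hit Cmax,ss on first dose: D_load = D_maint·R ≈ 1698 × 1.45174 ≈ 2465.05 mg.

2465 mg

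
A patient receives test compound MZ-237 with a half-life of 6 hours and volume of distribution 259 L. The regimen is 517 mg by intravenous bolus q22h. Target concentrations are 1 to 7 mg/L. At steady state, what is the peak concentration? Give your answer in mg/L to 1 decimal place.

Over one 22-h interval, 22/6 ≈ 3.6667 half-lives elapse, leaving f ≈ 0.0787 of each dose.
At steady state, accumulation factor R = 1/(1 − e^(−kτ)) ≈ 1.0854.
Single-dose peak C₀ = D/Vd = 517/259 ≈ 1.996 mg/L.
Steady-state peak Cmax,ss = C₀·R ≈ 1.996 × 1.0854 ≈ 2.166 mg/L.
Peak 2.2 mg/L vs MTC 7 mg/L: below toxic threshold.

2.2 mg/L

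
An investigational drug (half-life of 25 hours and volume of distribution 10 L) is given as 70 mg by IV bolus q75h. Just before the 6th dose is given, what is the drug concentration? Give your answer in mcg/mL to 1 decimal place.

f = (1/2)^(τ/t½) = (1/2)^(75/25) ≈ 0.1250.
C₀ = D/Vd = 70/10 ≈ 7.000 mcg/mL.
Before the 6th dose, 5 doses have been given. Superposition: Cmin = C₀·(f + f² + … + f^5).
≈ 7.000 × (0.1250 + 0.0156 + 0.0020 + 0.0002 + 0.0000) ≈ 7.000 × 0.1428 ≈ 1.000 mcg/mL.

1.0 mcg/mL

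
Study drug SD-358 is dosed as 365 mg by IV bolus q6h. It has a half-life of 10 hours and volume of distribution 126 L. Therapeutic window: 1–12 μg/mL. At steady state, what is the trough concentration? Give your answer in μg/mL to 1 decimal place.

k = ln2/t½ = ln2/10 ≈ 0.069315 h⁻¹; fraction remaining f = e^(−kτ) = e^(−0.069315×6) ≈ 0.6598.
Each bolus raises the concentration by D/Vd = 365/126 ≈ 2.897 μg/mL.
Steady-state trough Cmin,ss = C₀·f/(1−f) ≈ 2.897 × 0.6598/0.3402 ≈ 5.619 μg/mL.
Trough 5.6 μg/mL vs MEC 1 μg/mL: adequate.

5.6 μg/mL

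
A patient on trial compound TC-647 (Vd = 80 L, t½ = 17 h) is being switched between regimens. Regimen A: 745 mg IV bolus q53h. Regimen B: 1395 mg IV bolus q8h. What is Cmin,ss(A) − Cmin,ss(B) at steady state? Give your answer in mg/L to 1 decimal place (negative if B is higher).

Regimen A: f = (1/2)^(53/17) ≈ 0.1152; Cmin,ss = (745/80)·f/(1−f) ≈ 1.212 mg/L.
Regimen B: f = (1/2)^(8/17) ≈ 0.7217; Cmin,ss = (1395/80)·f/(1−f) ≈ 45.220 mg/L.
Difference ≈ 1.212 − 45.220 ≈ -44.008 mg/L.

-44.0 mg/L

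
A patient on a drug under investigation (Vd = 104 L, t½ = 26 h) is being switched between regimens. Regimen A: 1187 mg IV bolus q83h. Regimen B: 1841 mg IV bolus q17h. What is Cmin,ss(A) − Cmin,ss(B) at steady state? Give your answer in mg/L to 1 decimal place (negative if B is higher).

Regimen A: f = (1/2)^(83/26) ≈ 0.1094; Cmin,ss = (1187/104)·f/(1−f) ≈ 1.402 mg/L.
Regimen B: f = (1/2)^(17/26) ≈ 0.6356; Cmin,ss = (1841/104)·f/(1−f) ≈ 30.876 mg/L.
Difference ≈ 1.402 − 30.876 ≈ -29.474 mg/L.

-29.5 mg/L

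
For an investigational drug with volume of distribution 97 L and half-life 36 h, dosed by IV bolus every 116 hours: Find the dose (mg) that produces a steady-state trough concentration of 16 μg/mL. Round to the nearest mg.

τ/t½ = 116/36 ≈ 3.2222, so f = (1/2)^(116/36) ≈ 0.107155.
Cmin,ss = (D/Vd)·f/(1−f), so D = Cmin,ss·Vd·(1−f)/f.
D = 16 × 97 × (1−f)/f ≈ 16 × 97 × 8.33228 ≈ 12931.70 mg.

12932 mg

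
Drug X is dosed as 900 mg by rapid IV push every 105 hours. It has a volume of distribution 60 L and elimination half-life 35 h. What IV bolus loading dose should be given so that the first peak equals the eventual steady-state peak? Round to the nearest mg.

f = (1/2)^(105/35) ≈ 0.125000; accumulation ratio R = 1/(1−f) ≈ 1.14286.
Loading dose to hit Cmax,ss on first dose: D_load = D_maint·R ≈ 900 × 1.14286 ≈ 1028.57 mg.

1029 mg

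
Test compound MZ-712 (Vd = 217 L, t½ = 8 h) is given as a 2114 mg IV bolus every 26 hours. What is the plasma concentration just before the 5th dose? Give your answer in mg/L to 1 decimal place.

f = (1/2)^(τ/t½) = (1/2)^(26/8) ≈ 0.1051.
C₀ = D/Vd = 2114/217 ≈ 9.742 mg/L.
Before the 5th dose, 4 doses have been given. Superposition: Cmin = C₀·(f + f² + … + f^4).
≈ 9.742 × (0.1051 + 0.0110 + 0.0012 + 0.0001) ≈ 9.742 × 0.1174 ≈ 1.144 mg/L.

1.1 mg/L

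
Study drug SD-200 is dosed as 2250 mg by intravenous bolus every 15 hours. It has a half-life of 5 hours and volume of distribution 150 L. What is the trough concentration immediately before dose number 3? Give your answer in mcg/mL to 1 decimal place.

2.1 mcg/mL

f = (1/2)^(τ/t½) = (1/2)^(15/5) ≈ 0.1250.
C₀ = D/Vd = 2250/150 ≈ 15.000 mcg/mL.
Before the 3rd dose, 2 doses have been given. Superposition: Cmin = C₀·(f + f²).
≈ 15.000 × (0.1250 + 0.0156) ≈ 15.000 × 0.1406 ≈ 2.109 mcg/mL.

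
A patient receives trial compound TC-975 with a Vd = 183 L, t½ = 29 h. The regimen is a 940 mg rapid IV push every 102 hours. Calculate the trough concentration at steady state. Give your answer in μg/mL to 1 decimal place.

τ/t½ = 102/29 ≈ 3.5172, so fraction remaining f = (1/2)^(102/29) ≈ 0.0873.
Each bolus raises the concentration by D/Vd = 940/183 ≈ 5.137 μg/mL.
Steady-state trough Cmin,ss = C₀·f/(1−f) ≈ 5.137 × 0.0873/0.9127 ≈ 0.491 μg/mL.

0.5 μg/mL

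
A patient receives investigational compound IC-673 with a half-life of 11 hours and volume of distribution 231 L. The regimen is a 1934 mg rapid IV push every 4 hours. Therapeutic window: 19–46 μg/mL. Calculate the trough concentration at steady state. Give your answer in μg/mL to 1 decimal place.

29.2 μg/mL

k = ln2/t½ = ln2/11 ≈ 0.063013 h⁻¹; fraction remaining f = e^(−kτ) = e^(−0.063013×4) ≈ 0.7772.
Accumulation ratio R = 1/(1 − f) ≈ 1/0.2228 ≈ 4.4883.
Each bolus raises the concentration by D/Vd = 1934/231 ≈ 8.372 μg/mL.
Steady-state peak Cmax,ss = C₀·R ≈ 8.372 × 4.4883 ≈ 37.576 μg/mL.
One interval later, Cmin,ss = Cmax,ss·e^(−kτ) ≈ 37.576 × 0.7772 ≈ 29.204 μg/mL.
Trough 29.2 μg/mL vs MEC 19 μg/mL: adequate.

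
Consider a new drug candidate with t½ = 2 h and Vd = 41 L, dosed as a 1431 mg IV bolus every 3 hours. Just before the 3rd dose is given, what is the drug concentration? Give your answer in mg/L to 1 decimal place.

f = (1/2)^(τ/t½) = (1/2)^(3/2) ≈ 0.3536.
C₀ = D/Vd = 1431/41 ≈ 34.902 mg/L.
Before the 3rd dose, 2 doses have been given. Superposition: Cmin = C₀·(f + f²).
≈ 34.902 × (0.3536 + 0.1250) ≈ 34.902 × 0.4786 ≈ 16.704 mg/L.

16.7 mg/L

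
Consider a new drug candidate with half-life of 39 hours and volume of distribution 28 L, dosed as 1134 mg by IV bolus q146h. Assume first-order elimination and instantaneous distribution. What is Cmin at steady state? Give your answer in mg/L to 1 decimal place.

3.3 mg/L

k = ln2/t½ = ln2/39 ≈ 0.017773 h⁻¹; fraction remaining f = e^(−kτ) = e^(−0.017773×146) ≈ 0.0747.
Each bolus raises the concentration by D/Vd = 1134/28 ≈ 40.500 mg/L.
Steady-state trough Cmin,ss = C₀·f/(1−f) ≈ 40.500 × 0.0747/0.9253 ≈ 3.270 mg/L.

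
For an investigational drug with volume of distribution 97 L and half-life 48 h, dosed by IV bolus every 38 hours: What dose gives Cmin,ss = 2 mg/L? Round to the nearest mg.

142 mg

τ/t½ = 38/48 ≈ 0.79167, so f = (1/2)^(38/48) ≈ 0.577676.
Cmin,ss = (D/Vd)·f/(1−f), so D = Cmin,ss·Vd·(1−f)/f.
D = 2 × 97 × (1−f)/f ≈ 2 × 97 × 0.73107 ≈ 141.83 mg.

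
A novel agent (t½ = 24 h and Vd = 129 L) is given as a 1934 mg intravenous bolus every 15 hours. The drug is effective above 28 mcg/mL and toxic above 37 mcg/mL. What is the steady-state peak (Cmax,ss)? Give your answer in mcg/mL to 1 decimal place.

k = ln2/t½ = ln2/24 ≈ 0.028881 h⁻¹; fraction remaining f = e^(−kτ) = e^(−0.028881×15) ≈ 0.6484.
Accumulation ratio R = 1/(1 − f) ≈ 1/0.3516 ≈ 2.8441.
Each bolus raises the concentration by D/Vd = 1934/129 ≈ 14.992 mcg/mL.
Steady-state peak Cmax,ss = C₀·R ≈ 14.992 × 2.8441 ≈ 42.639 mcg/mL.
Peak 42.6 mcg/mL vs MTC 37 mcg/mL: exceeds toxic threshold.

42.6 mcg/mL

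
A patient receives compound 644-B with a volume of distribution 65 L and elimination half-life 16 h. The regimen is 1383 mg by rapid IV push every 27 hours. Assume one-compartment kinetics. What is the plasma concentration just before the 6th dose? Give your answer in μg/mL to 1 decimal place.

f = (1/2)^(τ/t½) = (1/2)^(27/16) ≈ 0.3105.
C₀ = D/Vd = 1383/65 ≈ 21.277 μg/mL.
Before the 6th dose, 5 doses have been given. Superposition: Cmin = C₀·(f + f² + … + f^5).
≈ 21.277 × (0.3105 + 0.0964 + 0.0299 + 0.0093 + 0.0029) ≈ 21.277 × 0.4490 ≈ 9.553 μg/mL.

9.6 μg/mL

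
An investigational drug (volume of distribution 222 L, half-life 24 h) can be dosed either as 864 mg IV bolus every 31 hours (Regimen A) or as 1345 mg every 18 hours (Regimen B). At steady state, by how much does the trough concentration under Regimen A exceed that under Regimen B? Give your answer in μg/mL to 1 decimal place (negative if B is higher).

Regimen A: f = (1/2)^(31/24) ≈ 0.4085; Cmin,ss = (864/222)·f/(1−f) ≈ 2.688 μg/mL.
Regimen B: f = (1/2)^(18/24) ≈ 0.5946; Cmin,ss = (1345/222)·f/(1−f) ≈ 8.886 μg/mL.
Difference ≈ 2.688 − 8.886 ≈ -6.198 μg/mL.

-6.2 μg/mL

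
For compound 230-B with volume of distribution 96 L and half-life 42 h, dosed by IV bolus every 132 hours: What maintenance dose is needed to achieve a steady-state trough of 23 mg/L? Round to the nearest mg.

17295 mg

τ/t½ = 132/42 ≈ 3.1429, so f = (1/2)^(132/42) ≈ 0.113215.
Cmin,ss = (D/Vd)·f/(1−f), so D = Cmin,ss·Vd·(1−f)/f.
D = 23 × 96 × (1−f)/f ≈ 23 × 96 × 7.83275 ≈ 17294.71 mg.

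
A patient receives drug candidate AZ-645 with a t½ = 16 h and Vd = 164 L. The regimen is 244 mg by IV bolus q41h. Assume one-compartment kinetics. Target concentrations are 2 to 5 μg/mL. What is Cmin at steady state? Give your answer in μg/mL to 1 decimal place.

k = ln2/t½ = ln2/16 ≈ 0.043322 h⁻¹; fraction remaining f = e^(−kτ) = e^(−0.043322×41) ≈ 0.1693.
At steady state, accumulation factor R = 1/(1 − e^(−kτ)) ≈ 1.2038.
Single-dose peak C₀ = D/Vd = 244/164 ≈ 1.488 μg/mL.
Steady-state peak Cmax,ss = C₀·R ≈ 1.488 × 1.2038 ≈ 1.791 μg/mL.
Steady-state trough Cmin,ss = Cmax,ss·f ≈ 1.791 × 0.1693 ≈ 0.303 μg/mL.
Trough 0.3 μg/mL vs MEC 2 μg/mL: subtherapeutic.

0.3 μg/mL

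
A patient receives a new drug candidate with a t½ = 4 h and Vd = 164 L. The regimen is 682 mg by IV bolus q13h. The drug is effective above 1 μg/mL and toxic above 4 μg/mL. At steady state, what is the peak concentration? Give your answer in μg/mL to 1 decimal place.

Over one 13-h interval, 13/4 ≈ 3.25 half-lives elapse, leaving f ≈ 0.1051 of each dose.
Accumulation ratio R = 1/(1 − f) ≈ 1/0.8949 ≈ 1.1174.
Single-dose peak C₀ = D/Vd = 682/164 ≈ 4.159 μg/mL.
Steady-state peak Cmax,ss = C₀·R ≈ 4.159 × 1.1174 ≈ 4.647 μg/mL.
Peak 4.6 μg/mL vs MTC 4 μg/mL: exceeds toxic threshold.

4.6 μg/mL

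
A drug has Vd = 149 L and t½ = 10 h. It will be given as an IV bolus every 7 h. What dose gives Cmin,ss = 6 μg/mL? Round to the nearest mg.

τ/t½ = 7/10 ≈ 0.7, so f = (1/2)^(7/10) ≈ 0.615572.
Cmin,ss = (D/Vd)·f/(1−f), so D = Cmin,ss·Vd·(1−f)/f.
D = 6 × 149 × (1−f)/f ≈ 6 × 149 × 0.62451 ≈ 558.31 mg.

558 mg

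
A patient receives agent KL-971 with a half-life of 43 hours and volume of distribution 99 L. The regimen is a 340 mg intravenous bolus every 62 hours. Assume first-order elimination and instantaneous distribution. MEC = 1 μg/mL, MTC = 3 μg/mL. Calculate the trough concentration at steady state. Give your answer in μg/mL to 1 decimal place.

2.0 μg/mL

τ/t½ = 62/43 ≈ 1.4419, so fraction remaining f = (1/2)^(62/43) ≈ 0.3681.
Each bolus raises the concentration by D/Vd = 340/99 ≈ 3.434 μg/mL.
Steady-state trough Cmin,ss = C₀·f/(1−f) ≈ 3.434 × 0.3681/0.6319 ≈ 2.000 μg/mL.
Trough 2.0 μg/mL vs MEC 1 μg/mL: adequate.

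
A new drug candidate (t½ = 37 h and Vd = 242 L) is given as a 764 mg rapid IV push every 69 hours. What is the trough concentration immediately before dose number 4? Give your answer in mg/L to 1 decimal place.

1.2 mg/L

f = (1/2)^(τ/t½) = (1/2)^(69/37) ≈ 0.2745.
C₀ = D/Vd = 764/242 ≈ 3.157 mg/L.
Before the 4th dose, 3 doses have been given. Superposition: Cmin = C₀·(f + f² + … + f^3).
≈ 3.157 × (0.2745 + 0.0754 + 0.0207) ≈ 3.157 × 0.3706 ≈ 1.170 mg/L.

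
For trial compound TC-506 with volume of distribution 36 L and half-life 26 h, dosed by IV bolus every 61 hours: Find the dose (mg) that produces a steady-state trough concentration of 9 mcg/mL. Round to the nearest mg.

τ/t½ = 61/26 ≈ 2.3462, so f = (1/2)^(61/26) ≈ 0.196670.
Cmin,ss = (D/Vd)·f/(1−f), so D = Cmin,ss·Vd·(1−f)/f.
D = 9 × 36 × (1−f)/f ≈ 9 × 36 × 4.08466 ≈ 1323.43 mg.

1323 mg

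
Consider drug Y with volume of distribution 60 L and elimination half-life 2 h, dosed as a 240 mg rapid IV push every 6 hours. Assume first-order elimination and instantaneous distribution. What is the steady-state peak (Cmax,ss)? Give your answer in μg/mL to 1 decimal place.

τ = 6 h = 3 half-lives, so f = (1/2)^3 = 0.125.
Accumulation ratio R = 1/(1 − f) = 1/0.875 = 8/7.
Single-dose peak C₀ = D/Vd = 240/60 = 4 μg/mL.
Steady-state peak Cmax,ss = C₀·R = 4 × 8/7 ≈ 4.571 μg/mL.

4.6 μg/mL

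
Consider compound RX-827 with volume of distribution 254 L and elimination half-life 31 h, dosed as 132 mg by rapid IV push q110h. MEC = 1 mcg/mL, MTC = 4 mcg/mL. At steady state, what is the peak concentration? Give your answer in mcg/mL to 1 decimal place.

Over one 110-h interval, 110/31 ≈ 3.5484 half-lives elapse, leaving f ≈ 0.0855 of each dose.
At steady state, accumulation factor R = 1/(1 − e^(−kτ)) ≈ 1.0935.
Each bolus raises the concentration by D/Vd = 132/254 ≈ 0.520 mcg/mL.
Steady-state peak Cmax,ss = C₀·R ≈ 0.520 × 1.0935 ≈ 0.569 mcg/mL.
Peak 0.6 mcg/mL vs MTC 4 mcg/mL: below toxic threshold.

0.6 mcg/mL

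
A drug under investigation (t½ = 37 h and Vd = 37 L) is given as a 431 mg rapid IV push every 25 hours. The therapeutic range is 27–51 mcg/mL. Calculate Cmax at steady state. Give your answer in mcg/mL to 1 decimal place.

31.1 mcg/mL

τ/t½ = 25/37 ≈ 0.67568, so fraction remaining f = (1/2)^(25/37) ≈ 0.6260.
At steady state, accumulation factor R = 1/(1 − e^(−kτ)) ≈ 2.6738.
Each bolus raises the concentration by D/Vd = 431/37 ≈ 11.649 mcg/mL.
Cmax,ss = C₀/(1 − f) ≈ 11.649/0.3740 ≈ 31.147 mcg/mL.
Peak 31.1 mcg/mL vs MTC 51 mcg/mL: below toxic threshold.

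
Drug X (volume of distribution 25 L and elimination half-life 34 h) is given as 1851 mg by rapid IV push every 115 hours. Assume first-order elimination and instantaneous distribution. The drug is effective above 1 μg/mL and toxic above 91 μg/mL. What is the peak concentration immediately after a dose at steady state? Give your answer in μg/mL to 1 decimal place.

Over one 115-h interval, 115/34 ≈ 3.3824 half-lives elapse, leaving f ≈ 0.0959 of each dose.
At steady state, accumulation factor R = 1/(1 − e^(−kτ)) ≈ 1.1061.
Single-dose peak C₀ = D/Vd = 1851/25 ≈ 74.040 μg/mL.
Cmax,ss = C₀/(1 − f) ≈ 74.040/0.9041 ≈ 81.894 μg/mL.
Peak 81.9 μg/mL vs MTC 91 μg/mL: below toxic threshold.

81.9 μg/mL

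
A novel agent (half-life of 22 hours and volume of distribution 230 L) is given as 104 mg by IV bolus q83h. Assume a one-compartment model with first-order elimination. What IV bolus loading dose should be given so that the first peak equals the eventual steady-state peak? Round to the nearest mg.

f = (1/2)^(83/22) ≈ 0.073164; accumulation ratio R = 1/(1−f) ≈ 1.07894.
Loading dose to hit Cmax,ss on first dose: D_load = D_maint·R ≈ 104 × 1.07894 ≈ 112.21 mg.

112 mg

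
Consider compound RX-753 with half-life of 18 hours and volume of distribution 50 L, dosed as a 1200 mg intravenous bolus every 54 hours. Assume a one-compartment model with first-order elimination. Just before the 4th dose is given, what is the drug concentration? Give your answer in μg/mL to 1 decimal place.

3.4 μg/mL

f = (1/2)^(τ/t½) = (1/2)^(54/18) ≈ 0.1250.
C₀ = D/Vd = 1200/50 ≈ 24.000 μg/mL.
Before the 4th dose, 3 doses have been given. Superposition: Cmin = C₀·(f + f² + … + f^3).
≈ 24.000 × (0.1250 + 0.0156 + 0.0020) ≈ 24.000 × 0.1426 ≈ 3.422 μg/mL.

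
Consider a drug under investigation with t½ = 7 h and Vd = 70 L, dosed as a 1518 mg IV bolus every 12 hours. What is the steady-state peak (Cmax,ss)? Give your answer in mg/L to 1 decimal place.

k = ln2/t½ = ln2/7 ≈ 0.099021 h⁻¹; fraction remaining f = e^(−kτ) = e^(−0.099021×12) ≈ 0.3048.
Accumulation ratio R = 1/(1 − f) ≈ 1/0.6952 ≈ 1.4384.
Single-dose peak C₀ = D/Vd = 1518/70 ≈ 21.686 mg/L.
Steady-state peak Cmax,ss = C₀·R ≈ 21.686 × 1.4384 ≈ 31.193 mg/L.

31.2 mg/L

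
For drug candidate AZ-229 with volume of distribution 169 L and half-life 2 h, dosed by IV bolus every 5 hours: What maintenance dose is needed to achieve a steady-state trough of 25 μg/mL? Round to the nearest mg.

τ/t½ = 5/2 ≈ 2.5, so f = (1/2)^(5/2) ≈ 0.176777.
Cmin,ss = (D/Vd)·f/(1−f), so D = Cmin,ss·Vd·(1−f)/f.
D = 25 × 169 × (1−f)/f ≈ 25 × 169 × 4.65684 ≈ 19675.15 mg.

19675 mg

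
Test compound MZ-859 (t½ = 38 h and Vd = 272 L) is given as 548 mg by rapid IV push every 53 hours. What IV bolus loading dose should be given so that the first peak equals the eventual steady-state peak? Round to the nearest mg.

f = (1/2)^(53/38) ≈ 0.380314; accumulation ratio R = 1/(1−f) ≈ 1.61372.
Loading dose to hit Cmax,ss on first dose: D_load = D_maint·R ≈ 548 × 1.61372 ≈ 884.32 mg.

884 mg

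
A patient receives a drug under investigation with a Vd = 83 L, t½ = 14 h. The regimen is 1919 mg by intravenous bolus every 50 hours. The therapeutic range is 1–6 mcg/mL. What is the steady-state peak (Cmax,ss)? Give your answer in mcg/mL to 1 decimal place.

k = ln2/t½ = ln2/14 ≈ 0.049511 h⁻¹; fraction remaining f = e^(−kτ) = e^(−0.049511×50) ≈ 0.0841.
Accumulation ratio R = 1/(1 − f) ≈ 1/0.9159 ≈ 1.0918.
Each bolus raises the concentration by D/Vd = 1919/83 ≈ 23.120 mcg/mL.
Steady-state peak Cmax,ss = C₀·R ≈ 23.120 × 1.0918 ≈ 25.242 mcg/mL.
Peak 25.2 mcg/mL vs MTC 6 mcg/mL: exceeds toxic threshold.

25.2 mcg/mL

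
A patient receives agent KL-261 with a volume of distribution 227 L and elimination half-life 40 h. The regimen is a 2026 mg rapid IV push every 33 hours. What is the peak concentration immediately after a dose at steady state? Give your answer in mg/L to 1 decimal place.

τ/t½ = 33/40 ≈ 0.825, so fraction remaining f = (1/2)^(33/40) ≈ 0.5645.
At steady state, accumulation factor R = 1/(1 − e^(−kτ)) ≈ 2.2962.
Single-dose peak C₀ = D/Vd = 2026/227 ≈ 8.925 mg/L.
Steady-state peak Cmax,ss = C₀·R ≈ 8.925 × 2.2962 ≈ 20.494 mg/L.

20.5 mg/L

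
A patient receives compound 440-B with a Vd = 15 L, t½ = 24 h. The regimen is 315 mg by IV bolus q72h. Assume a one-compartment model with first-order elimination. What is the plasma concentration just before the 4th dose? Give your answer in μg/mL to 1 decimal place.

3.0 μg/mL

f = (1/2)^(τ/t½) = (1/2)^(72/24) ≈ 0.1250.
C₀ = D/Vd = 315/15 ≈ 21.000 μg/mL.
Before the 4th dose, 3 doses have been given. Superposition: Cmin = C₀·(f + f² + … + f^3).
≈ 21.000 × (0.1250 + 0.0156 + 0.0020) ≈ 21.000 × 0.1426 ≈ 2.995 μg/mL.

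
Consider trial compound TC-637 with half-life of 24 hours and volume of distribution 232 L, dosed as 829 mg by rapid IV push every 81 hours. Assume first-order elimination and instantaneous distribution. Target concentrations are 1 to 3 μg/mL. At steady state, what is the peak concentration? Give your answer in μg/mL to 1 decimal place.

k = ln2/t½ = ln2/24 ≈ 0.028881 h⁻¹; fraction remaining f = e^(−kτ) = e^(−0.028881×81) ≈ 0.0964.
At steady state, accumulation factor R = 1/(1 − e^(−kτ)) ≈ 1.1067.
Each bolus raises the concentration by D/Vd = 829/232 ≈ 3.573 μg/mL.
Steady-state peak Cmax,ss = C₀·R ≈ 3.573 × 1.1067 ≈ 3.954 μg/mL.
Peak 4.0 μg/mL vs MTC 3 μg/mL: exceeds toxic threshold.

4.0 μg/mL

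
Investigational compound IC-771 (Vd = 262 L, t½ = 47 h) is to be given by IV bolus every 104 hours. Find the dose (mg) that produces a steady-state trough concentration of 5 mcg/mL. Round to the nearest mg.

τ/t½ = 104/47 ≈ 2.2128, so f = (1/2)^(104/47) ≈ 0.215720.
Cmin,ss = (D/Vd)·f/(1−f), so D = Cmin,ss·Vd·(1−f)/f.
D = 5 × 262 × (1−f)/f ≈ 5 × 262 × 3.63564 ≈ 4762.69 mg.

4763 mg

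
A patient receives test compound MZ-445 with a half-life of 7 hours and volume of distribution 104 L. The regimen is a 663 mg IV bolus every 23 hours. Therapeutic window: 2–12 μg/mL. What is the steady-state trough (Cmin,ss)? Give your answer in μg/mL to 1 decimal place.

Over one 23-h interval, 23/7 ≈ 3.2857 half-lives elapse, leaving f ≈ 0.1025 of each dose.
At steady state, accumulation factor R = 1/(1 − e^(−kτ)) ≈ 1.1142.
Each bolus raises the concentration by D/Vd = 663/104 ≈ 6.375 μg/mL.
Cmax,ss = C₀/(1 − f) ≈ 6.375/0.8975 ≈ 7.103 μg/mL.
One interval later, Cmin,ss = Cmax,ss·e^(−kτ) ≈ 7.103 × 0.1025 ≈ 0.728 μg/mL.
Trough 0.7 μg/mL vs MEC 2 μg/mL: subtherapeutic.

0.7 μg/mL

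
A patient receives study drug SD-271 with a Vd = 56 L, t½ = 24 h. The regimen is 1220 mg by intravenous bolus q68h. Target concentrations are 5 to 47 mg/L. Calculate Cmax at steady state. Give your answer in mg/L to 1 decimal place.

25.3 mg/L

k = ln2/t½ = ln2/24 ≈ 0.028881 h⁻¹; fraction remaining f = e^(−kτ) = e^(−0.028881×68) ≈ 0.1403.
Accumulation ratio R = 1/(1 − f) ≈ 1/0.8597 ≈ 1.1632.
Each bolus raises the concentration by D/Vd = 1220/56 ≈ 21.786 mg/L.
Cmax,ss = C₀/(1 − f) ≈ 21.786/0.8597 ≈ 25.341 mg/L.
Peak 25.3 mg/L vs MTC 47 mg/L: below toxic threshold.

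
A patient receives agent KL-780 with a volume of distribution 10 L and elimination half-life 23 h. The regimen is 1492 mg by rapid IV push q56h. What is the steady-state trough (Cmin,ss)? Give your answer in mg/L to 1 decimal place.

Over one 56-h interval, 56/23 ≈ 2.4348 half-lives elapse, leaving f ≈ 0.1850 of each dose.
Single-dose peak C₀ = D/Vd = 1492/10 ≈ 149.200 mg/L.
Steady-state trough Cmin,ss = C₀·f/(1−f) ≈ 149.200 × 0.1850/0.8150 ≈ 33.867 mg/L.

33.9 mg/L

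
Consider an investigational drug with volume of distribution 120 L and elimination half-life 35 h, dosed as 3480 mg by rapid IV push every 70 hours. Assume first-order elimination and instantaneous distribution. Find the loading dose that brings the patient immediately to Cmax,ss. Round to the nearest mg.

f = (1/2)^(70/35) ≈ 0.250000; accumulation ratio R = 1/(1−f) ≈ 1.33333.
Loading dose to hit Cmax,ss on first dose: D_load = D_maint·R ≈ 3480 × 1.33333 ≈ 4639.99 mg.

4640 mg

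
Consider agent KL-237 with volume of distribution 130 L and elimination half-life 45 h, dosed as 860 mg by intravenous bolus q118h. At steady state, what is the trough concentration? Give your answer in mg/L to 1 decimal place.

τ/t½ = 118/45 ≈ 2.6222, so fraction remaining f = (1/2)^(118/45) ≈ 0.1624.
At steady state, accumulation factor R = 1/(1 − e^(−kτ)) ≈ 1.1939.
Each bolus raises the concentration by D/Vd = 860/130 ≈ 6.615 mg/L.
Cmax,ss = C₀/(1 − f) ≈ 6.615/0.8376 ≈ 7.898 mg/L.
Steady-state trough Cmin,ss = Cmax,ss·f ≈ 7.898 × 0.1624 ≈ 1.283 mg/L.

1.3 mg/L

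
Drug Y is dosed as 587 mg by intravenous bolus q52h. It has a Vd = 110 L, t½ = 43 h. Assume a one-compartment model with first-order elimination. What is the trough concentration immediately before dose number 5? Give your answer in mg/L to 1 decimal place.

f = (1/2)^(τ/t½) = (1/2)^(52/43) ≈ 0.4325.
C₀ = D/Vd = 587/110 ≈ 5.336 mg/L.
Before the 5th dose, 4 doses have been given. Superposition: Cmin = C₀·(f + f² + … + f^4).
≈ 5.336 × (0.4325 + 0.1871 + 0.0809 + 0.0350) ≈ 5.336 × 0.7355 ≈ 3.925 mg/L.

3.9 mg/L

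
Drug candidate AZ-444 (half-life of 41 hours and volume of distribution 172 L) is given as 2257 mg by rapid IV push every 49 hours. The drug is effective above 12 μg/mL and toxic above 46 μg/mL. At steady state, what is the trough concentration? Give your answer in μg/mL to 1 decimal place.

10.2 μg/mL

τ/t½ = 49/41 ≈ 1.1951, so fraction remaining f = (1/2)^(49/41) ≈ 0.4367.
Single-dose peak C₀ = D/Vd = 2257/172 ≈ 13.122 μg/mL.
Steady-state trough Cmin,ss = C₀·f/(1−f) ≈ 13.122 × 0.4367/0.5633 ≈ 10.173 μg/mL.
Trough 10.2 μg/mL vs MEC 12 μg/mL: subtherapeutic.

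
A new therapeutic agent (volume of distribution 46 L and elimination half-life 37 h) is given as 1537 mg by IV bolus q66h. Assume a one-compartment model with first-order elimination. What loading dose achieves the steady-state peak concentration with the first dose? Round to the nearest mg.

f = (1/2)^(66/37) ≈ 0.290421; accumulation ratio R = 1/(1−f) ≈ 1.40929.
Loading dose to hit Cmax,ss on first dose: D_load = D_maint·R ≈ 1537 × 1.40929 ≈ 2166.08 mg.

2166 mg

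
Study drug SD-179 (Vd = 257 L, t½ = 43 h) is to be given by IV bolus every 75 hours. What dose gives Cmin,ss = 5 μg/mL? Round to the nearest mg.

3020 mg

τ/t½ = 75/43 ≈ 1.7442, so f = (1/2)^(75/43) ≈ 0.298502.
Cmin,ss = (D/Vd)·f/(1−f), so D = Cmin,ss·Vd·(1−f)/f.
D = 5 × 257 × (1−f)/f ≈ 5 × 257 × 2.35006 ≈ 3019.83 mg.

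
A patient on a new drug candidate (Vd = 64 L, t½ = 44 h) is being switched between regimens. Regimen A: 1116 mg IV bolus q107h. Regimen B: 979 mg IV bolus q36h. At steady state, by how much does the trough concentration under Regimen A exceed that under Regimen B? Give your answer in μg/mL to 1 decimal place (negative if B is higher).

-16.1 μg/mL

Regimen A: f = (1/2)^(107/44) ≈ 0.1853; Cmin,ss = (1116/64)·f/(1−f) ≈ 3.966 μg/mL.
Regimen B: f = (1/2)^(36/44) ≈ 0.5672; Cmin,ss = (979/64)·f/(1−f) ≈ 20.047 μg/mL.
Difference ≈ 3.966 − 20.047 ≈ -16.081 μg/mL.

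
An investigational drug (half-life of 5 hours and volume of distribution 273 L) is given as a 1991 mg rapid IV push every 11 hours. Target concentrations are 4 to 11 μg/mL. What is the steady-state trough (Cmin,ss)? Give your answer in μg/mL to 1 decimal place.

2.0 μg/mL

τ/t½ = 11/5 ≈ 2.2, so fraction remaining f = (1/2)^(11/5) ≈ 0.2176.
At steady state, accumulation factor R = 1/(1 − e^(−kτ)) ≈ 1.2781.
Single-dose peak C₀ = D/Vd = 1991/273 ≈ 7.293 μg/mL.
Steady-state peak Cmax,ss = C₀·R ≈ 7.293 × 1.2781 ≈ 9.321 μg/mL.
One interval later, Cmin,ss = Cmax,ss·e^(−kτ) ≈ 9.321 × 0.2176 ≈ 2.028 μg/mL.
Trough 2.0 μg/mL vs MEC 4 μg/mL: subtherapeutic.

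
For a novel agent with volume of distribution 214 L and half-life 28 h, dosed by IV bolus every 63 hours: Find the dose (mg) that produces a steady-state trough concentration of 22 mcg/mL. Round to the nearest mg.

τ/t½ = 63/28 ≈ 2.25, so f = (1/2)^(63/28) ≈ 0.210224.
Cmin,ss = (D/Vd)·f/(1−f), so D = Cmin,ss·Vd·(1−f)/f.
D = 22 × 214 × (1−f)/f ≈ 22 × 214 × 3.75683 ≈ 17687.16 mg.

17687 mg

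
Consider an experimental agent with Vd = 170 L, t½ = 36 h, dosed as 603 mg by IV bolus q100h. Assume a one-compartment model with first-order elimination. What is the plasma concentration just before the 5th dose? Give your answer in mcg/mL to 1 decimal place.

0.6 mcg/mL

f = (1/2)^(τ/t½) = (1/2)^(100/36) ≈ 0.1458.
C₀ = D/Vd = 603/170 ≈ 3.547 mcg/mL.
Before the 5th dose, 4 doses have been given. Superposition: Cmin = C₀·(f + f² + … + f^4).
≈ 3.547 × (0.1458 + 0.0213 + 0.0031 + 0.0005) ≈ 3.547 × 0.1707 ≈ 0.605 mcg/mL.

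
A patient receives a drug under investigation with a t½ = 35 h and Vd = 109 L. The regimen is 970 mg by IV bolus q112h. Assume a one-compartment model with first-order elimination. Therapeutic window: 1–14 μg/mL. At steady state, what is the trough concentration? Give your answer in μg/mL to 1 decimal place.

τ/t½ = 112/35 ≈ 3.2, so fraction remaining f = (1/2)^(112/35) ≈ 0.1088.
Single-dose peak C₀ = D/Vd = 970/109 ≈ 8.899 μg/mL.
Steady-state trough Cmin,ss = C₀·f/(1−f) ≈ 8.899 × 0.1088/0.8912 ≈ 1.086 μg/mL.
Trough 1.1 μg/mL vs MEC 1 μg/mL: adequate.

1.1 μg/mL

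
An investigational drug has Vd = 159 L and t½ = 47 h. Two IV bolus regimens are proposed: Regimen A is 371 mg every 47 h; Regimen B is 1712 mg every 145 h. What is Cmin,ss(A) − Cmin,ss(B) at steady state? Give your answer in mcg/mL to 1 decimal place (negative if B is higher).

0.9 mcg/mL

Regimen A: f = (1/2)^(47/47) ≈ 0.5000; Cmin,ss = (371/159)·f/(1−f) ≈ 2.333 mcg/mL.
Regimen B: f = (1/2)^(145/47) ≈ 0.1178; Cmin,ss = (1712/159)·f/(1−f) ≈ 1.438 mcg/mL.
Difference ≈ 2.333 − 1.438 ≈ 0.895 mcg/mL.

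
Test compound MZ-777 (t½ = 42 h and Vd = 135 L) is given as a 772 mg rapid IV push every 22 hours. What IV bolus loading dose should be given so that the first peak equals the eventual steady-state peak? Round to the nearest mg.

f = (1/2)^(22/42) ≈ 0.695533; accumulation ratio R = 1/(1−f) ≈ 3.28443.
Loading dose to hit Cmax,ss on first dose: D_load = D_maint·R ≈ 772 × 3.28443 ≈ 2535.58 mg.

2536 mg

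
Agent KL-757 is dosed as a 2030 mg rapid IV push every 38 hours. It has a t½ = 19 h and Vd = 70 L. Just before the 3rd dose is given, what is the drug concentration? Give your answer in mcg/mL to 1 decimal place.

9.1 mcg/mL

f = (1/2)^(τ/t½) = (1/2)^(38/19) ≈ 0.2500.
C₀ = D/Vd = 2030/70 ≈ 29.000 mcg/mL.
Before the 3rd dose, 2 doses have been given. Superposition: Cmin = C₀·(f + f²).
≈ 29.000 × (0.2500 + 0.0625) ≈ 29.000 × 0.3125 ≈ 9.062 mcg/mL.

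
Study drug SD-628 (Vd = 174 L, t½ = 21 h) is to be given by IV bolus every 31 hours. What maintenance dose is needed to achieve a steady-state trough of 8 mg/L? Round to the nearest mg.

τ/t½ = 31/21 ≈ 1.4762, so f = (1/2)^(31/21) ≈ 0.359437.
Cmin,ss = (D/Vd)·f/(1−f), so D = Cmin,ss·Vd·(1−f)/f.
D = 8 × 174 × (1−f)/f ≈ 8 × 174 × 1.78213 ≈ 2480.72 mg.

2481 mg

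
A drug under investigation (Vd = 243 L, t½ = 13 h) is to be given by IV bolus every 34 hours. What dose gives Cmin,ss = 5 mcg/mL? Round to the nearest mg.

τ/t½ = 34/13 ≈ 2.6154, so f = (1/2)^(34/13) ≈ 0.163189.
Cmin,ss = (D/Vd)·f/(1−f), so D = Cmin,ss·Vd·(1−f)/f.
D = 5 × 243 × (1−f)/f ≈ 5 × 243 × 5.12786 ≈ 6230.35 mg.

6230 mg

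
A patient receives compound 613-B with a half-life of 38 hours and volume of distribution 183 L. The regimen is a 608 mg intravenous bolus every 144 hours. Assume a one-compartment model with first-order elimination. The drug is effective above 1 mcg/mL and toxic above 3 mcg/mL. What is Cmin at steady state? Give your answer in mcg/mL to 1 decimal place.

0.3 mcg/mL

Over one 144-h interval, 144/38 ≈ 3.7895 half-lives elapse, leaving f ≈ 0.0723 of each dose.
Accumulation ratio R = 1/(1 − f) ≈ 1/0.9277 ≈ 1.0779.
Single-dose peak C₀ = D/Vd = 608/183 ≈ 3.322 mcg/mL.
Cmax,ss = C₀/(1 − f) ≈ 3.322/0.9277 ≈ 3.581 mcg/mL.
Steady-state trough Cmin,ss = Cmax,ss·f ≈ 3.581 × 0.0723 ≈ 0.259 mcg/mL.
Trough 0.3 mcg/mL vs MEC 1 mcg/mL: subtherapeutic.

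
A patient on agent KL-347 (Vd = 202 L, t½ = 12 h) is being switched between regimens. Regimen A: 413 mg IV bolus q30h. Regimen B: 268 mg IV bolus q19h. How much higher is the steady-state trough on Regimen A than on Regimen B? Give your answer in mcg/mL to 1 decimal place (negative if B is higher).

Regimen A: f = (1/2)^(30/12) ≈ 0.1768; Cmin,ss = (413/202)·f/(1−f) ≈ 0.439 mcg/mL.
Regimen B: f = (1/2)^(19/12) ≈ 0.3337; Cmin,ss = (268/202)·f/(1−f) ≈ 0.664 mcg/mL.
Difference ≈ 0.439 − 0.664 ≈ -0.225 mcg/mL.

-0.2 mcg/mL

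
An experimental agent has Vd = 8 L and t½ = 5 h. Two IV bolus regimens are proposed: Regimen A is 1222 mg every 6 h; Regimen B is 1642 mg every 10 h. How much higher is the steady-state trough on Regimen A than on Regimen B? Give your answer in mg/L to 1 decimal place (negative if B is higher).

Regimen A: f = (1/2)^(6/5) ≈ 0.4353; Cmin,ss = (1222/8)·f/(1−f) ≈ 117.748 mg/L.
Regimen B: f = (1/2)^(10/5) ≈ 0.2500; Cmin,ss = (1642/8)·f/(1−f) ≈ 68.417 mg/L.
Difference ≈ 117.748 − 68.417 ≈ 49.331 mg/L.

49.3 mg/L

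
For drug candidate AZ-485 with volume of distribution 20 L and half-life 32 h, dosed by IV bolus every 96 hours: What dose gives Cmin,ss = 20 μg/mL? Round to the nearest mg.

τ/t½ = 96/32 ≈ 3, so f = (1/2)^(96/32) ≈ 0.125000.
Cmin,ss = (D/Vd)·f/(1−f), so D = Cmin,ss·Vd·(1−f)/f.
D = 20 × 20 × (1−f)/f ≈ 20 × 20 × 7.00000 ≈ 2800.00 mg.

2800 mg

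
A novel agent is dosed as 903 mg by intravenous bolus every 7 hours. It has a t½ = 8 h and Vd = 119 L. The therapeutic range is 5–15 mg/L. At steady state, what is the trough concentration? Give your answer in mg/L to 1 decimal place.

9.1 mg/L

Over one 7-h interval, 7/8 ≈ 0.875 half-lives elapse, leaving f ≈ 0.5453 of each dose.
At steady state, accumulation factor R = 1/(1 − e^(−kτ)) ≈ 2.1993.
Each bolus raises the concentration by D/Vd = 903/119 ≈ 7.588 mg/L.
Cmax,ss = C₀/(1 − f) ≈ 7.588/0.4547 ≈ 16.688 mg/L.
One interval later, Cmin,ss = Cmax,ss·e^(−kτ) ≈ 16.688 × 0.5453 ≈ 9.100 mg/L.
Trough 9.1 mg/L vs MEC 5 mg/L: adequate.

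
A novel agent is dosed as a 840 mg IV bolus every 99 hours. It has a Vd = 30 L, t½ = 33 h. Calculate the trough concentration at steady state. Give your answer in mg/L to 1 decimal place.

τ = 99 h = 3 half-lives, so f = (1/2)^3 = 0.125.
At steady state, R = 1/(1 − 0.125) = 8/7.
Single-dose peak C₀ = D/Vd = 840/30 = 28 mg/L.
Steady-state peak Cmax,ss = C₀·R = 28 × 8/7 ≈ 32.000 mg/L.
Steady-state trough Cmin,ss = Cmax,ss·f ≈ 32.000 × 0.125 ≈ 4.000 mg/L.

4.0 mg/L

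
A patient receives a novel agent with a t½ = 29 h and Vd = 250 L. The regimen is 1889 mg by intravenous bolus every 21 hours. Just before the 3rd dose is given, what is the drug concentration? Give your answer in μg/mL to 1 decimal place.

f = (1/2)^(τ/t½) = (1/2)^(21/29) ≈ 0.6054.
C₀ = D/Vd = 1889/250 ≈ 7.556 μg/mL.
Before the 3rd dose, 2 doses have been given. Superposition: Cmin = C₀·(f + f²).
≈ 7.556 × (0.6054 + 0.3665) ≈ 7.556 × 0.9719 ≈ 7.344 μg/mL.

7.3 μg/mL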